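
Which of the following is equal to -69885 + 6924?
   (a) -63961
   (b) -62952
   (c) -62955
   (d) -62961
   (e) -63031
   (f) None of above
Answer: d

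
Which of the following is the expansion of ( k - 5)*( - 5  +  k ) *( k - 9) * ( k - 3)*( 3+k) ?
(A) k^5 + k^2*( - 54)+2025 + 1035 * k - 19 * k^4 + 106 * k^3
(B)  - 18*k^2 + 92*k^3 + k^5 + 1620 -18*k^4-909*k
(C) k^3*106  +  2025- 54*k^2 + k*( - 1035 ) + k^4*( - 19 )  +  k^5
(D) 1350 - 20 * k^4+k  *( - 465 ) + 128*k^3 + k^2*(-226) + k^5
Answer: C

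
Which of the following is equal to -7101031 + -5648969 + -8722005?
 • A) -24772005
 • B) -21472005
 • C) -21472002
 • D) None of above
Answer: B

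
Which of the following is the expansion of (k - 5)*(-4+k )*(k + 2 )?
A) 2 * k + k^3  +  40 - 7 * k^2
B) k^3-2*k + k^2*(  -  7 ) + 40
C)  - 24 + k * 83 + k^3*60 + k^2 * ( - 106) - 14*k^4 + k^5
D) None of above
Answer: A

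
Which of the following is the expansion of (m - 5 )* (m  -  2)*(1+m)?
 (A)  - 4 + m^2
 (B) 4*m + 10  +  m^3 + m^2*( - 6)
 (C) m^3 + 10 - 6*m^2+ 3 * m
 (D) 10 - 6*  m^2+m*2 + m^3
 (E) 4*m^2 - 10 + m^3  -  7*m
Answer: C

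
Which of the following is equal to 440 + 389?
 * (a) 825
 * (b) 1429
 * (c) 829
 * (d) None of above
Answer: c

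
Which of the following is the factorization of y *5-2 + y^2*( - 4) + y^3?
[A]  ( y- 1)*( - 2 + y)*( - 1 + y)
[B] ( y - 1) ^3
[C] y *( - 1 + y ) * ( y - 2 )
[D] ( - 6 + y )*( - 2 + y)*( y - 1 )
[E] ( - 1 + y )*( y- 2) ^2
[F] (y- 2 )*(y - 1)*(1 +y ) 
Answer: A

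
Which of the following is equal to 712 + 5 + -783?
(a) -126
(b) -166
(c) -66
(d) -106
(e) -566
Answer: c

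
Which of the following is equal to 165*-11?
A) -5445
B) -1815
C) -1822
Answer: B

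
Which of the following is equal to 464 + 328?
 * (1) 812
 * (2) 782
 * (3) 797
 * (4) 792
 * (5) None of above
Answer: 4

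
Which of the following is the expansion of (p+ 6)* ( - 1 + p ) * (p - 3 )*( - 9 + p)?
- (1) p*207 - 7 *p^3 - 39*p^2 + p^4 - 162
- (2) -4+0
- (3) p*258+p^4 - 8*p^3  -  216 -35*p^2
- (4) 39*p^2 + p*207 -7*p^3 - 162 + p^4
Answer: 1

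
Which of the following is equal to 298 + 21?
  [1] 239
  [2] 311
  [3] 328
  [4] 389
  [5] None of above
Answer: 5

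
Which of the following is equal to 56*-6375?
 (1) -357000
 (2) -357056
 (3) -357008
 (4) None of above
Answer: 1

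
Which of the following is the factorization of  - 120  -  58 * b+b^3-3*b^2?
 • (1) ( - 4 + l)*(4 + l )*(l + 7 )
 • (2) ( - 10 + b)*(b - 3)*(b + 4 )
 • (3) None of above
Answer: 3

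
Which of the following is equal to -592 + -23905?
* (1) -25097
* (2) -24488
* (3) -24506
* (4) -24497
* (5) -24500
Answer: 4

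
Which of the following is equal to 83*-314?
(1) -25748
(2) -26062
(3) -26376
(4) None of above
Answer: 2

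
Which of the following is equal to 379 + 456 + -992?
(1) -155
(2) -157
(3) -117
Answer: 2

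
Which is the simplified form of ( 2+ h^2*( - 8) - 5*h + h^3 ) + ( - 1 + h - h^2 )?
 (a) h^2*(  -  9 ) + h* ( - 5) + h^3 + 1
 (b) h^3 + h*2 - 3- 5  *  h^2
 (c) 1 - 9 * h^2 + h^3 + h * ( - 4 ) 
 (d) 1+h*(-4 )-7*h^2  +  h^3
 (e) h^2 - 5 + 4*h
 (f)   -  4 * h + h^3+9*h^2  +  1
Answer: c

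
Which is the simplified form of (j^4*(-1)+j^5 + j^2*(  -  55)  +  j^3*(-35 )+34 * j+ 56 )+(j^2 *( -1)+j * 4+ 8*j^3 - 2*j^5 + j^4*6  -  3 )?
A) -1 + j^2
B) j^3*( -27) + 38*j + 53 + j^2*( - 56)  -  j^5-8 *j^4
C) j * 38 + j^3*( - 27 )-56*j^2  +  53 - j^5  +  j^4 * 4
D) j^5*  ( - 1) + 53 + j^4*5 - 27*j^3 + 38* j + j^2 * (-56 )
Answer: D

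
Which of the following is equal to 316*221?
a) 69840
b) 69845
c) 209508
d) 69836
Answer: d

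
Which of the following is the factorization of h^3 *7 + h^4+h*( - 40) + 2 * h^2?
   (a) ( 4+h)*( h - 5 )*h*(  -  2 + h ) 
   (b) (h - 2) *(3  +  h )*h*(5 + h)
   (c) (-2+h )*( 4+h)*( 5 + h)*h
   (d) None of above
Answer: c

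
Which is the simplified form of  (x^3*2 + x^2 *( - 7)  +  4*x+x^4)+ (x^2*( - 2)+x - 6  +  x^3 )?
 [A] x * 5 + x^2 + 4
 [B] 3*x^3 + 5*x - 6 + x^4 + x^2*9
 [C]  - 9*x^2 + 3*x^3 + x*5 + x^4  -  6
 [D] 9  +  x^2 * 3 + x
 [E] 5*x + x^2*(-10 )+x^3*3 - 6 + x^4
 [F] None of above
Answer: C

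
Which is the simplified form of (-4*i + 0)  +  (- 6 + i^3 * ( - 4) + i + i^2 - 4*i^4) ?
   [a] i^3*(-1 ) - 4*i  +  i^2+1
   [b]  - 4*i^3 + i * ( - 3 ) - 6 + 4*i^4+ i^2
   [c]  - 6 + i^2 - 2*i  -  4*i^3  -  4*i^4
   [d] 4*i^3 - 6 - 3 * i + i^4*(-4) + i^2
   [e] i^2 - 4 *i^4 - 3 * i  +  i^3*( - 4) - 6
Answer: e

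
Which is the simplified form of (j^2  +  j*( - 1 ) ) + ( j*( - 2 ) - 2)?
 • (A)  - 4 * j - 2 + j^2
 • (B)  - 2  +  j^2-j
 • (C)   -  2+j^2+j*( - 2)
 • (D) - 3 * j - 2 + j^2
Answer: D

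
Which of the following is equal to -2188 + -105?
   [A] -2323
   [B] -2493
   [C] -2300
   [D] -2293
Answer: D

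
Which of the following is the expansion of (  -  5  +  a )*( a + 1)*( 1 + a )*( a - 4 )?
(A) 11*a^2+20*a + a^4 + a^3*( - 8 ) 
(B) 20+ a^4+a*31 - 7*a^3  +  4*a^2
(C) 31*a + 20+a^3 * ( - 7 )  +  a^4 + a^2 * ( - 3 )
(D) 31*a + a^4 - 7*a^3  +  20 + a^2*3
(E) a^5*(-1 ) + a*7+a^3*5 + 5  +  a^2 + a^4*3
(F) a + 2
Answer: D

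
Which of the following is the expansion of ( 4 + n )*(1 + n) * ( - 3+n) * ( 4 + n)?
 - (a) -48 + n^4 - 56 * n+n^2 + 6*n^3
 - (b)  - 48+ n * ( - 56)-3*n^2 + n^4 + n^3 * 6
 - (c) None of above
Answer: b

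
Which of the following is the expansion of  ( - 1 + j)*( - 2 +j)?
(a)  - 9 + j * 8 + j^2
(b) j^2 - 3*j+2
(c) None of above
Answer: b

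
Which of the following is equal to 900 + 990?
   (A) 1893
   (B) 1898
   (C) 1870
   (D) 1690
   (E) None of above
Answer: E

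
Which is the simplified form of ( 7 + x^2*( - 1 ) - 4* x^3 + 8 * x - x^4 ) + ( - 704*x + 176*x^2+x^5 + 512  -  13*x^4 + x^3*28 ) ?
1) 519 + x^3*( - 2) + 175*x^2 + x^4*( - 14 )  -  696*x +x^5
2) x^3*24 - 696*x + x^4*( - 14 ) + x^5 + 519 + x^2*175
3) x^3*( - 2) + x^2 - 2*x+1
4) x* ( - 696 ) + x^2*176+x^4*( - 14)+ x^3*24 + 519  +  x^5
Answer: 2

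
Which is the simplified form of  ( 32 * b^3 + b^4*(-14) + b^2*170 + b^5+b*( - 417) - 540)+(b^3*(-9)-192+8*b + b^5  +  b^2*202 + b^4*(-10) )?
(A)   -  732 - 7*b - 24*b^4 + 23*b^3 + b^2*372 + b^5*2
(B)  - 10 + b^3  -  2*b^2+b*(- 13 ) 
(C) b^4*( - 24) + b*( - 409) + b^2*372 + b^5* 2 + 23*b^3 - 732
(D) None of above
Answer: C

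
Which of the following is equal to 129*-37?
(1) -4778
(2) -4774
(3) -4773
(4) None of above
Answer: 3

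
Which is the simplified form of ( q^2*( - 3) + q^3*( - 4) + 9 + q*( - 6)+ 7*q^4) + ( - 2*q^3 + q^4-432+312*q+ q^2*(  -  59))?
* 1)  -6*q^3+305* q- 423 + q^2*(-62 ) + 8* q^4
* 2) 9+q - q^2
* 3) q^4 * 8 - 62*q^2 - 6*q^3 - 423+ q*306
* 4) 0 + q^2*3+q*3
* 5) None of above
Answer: 3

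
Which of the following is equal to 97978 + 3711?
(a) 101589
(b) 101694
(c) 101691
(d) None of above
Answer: d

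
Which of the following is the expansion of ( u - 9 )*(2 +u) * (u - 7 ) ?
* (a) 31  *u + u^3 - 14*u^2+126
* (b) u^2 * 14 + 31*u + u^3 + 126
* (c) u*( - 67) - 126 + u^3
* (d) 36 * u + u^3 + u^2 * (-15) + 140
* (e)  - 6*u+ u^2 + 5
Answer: a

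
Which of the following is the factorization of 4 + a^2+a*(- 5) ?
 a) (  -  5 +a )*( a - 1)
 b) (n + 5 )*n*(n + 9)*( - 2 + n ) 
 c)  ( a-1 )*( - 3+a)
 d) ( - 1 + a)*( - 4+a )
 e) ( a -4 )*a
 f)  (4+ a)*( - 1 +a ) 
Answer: d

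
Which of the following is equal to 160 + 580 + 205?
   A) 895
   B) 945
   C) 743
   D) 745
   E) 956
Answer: B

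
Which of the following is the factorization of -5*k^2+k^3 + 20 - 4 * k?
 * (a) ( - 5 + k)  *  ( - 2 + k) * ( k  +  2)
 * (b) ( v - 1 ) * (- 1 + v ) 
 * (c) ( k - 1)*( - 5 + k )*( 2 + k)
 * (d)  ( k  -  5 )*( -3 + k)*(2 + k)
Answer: a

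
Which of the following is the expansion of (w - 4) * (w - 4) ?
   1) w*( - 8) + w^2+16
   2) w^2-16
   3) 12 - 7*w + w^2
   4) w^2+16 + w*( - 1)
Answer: 1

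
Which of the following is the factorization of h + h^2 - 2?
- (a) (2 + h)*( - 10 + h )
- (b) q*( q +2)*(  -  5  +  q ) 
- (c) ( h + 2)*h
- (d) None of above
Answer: d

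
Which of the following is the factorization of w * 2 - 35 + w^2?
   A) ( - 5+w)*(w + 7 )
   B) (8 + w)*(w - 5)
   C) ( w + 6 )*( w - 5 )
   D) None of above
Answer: A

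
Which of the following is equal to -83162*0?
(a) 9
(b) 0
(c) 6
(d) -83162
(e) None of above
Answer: b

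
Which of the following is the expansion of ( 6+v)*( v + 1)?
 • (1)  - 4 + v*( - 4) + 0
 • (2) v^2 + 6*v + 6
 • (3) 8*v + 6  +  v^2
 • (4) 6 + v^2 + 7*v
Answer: 4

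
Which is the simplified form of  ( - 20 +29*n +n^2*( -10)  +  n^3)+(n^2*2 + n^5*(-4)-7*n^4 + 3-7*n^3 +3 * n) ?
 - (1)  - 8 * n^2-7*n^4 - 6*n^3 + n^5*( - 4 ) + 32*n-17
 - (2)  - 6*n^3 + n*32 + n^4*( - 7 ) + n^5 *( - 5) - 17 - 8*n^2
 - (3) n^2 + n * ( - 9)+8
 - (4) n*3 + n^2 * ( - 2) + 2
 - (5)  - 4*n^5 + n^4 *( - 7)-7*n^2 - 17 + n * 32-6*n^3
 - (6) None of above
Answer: 1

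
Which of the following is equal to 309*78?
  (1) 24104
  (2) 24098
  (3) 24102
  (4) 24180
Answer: 3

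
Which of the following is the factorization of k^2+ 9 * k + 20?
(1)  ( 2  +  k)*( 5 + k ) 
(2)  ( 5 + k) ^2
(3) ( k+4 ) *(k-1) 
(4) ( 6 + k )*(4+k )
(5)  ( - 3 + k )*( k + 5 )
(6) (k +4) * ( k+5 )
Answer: 6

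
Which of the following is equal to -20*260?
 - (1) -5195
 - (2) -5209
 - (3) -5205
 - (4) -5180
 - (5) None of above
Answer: 5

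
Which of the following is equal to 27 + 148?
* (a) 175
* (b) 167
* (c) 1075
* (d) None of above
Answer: a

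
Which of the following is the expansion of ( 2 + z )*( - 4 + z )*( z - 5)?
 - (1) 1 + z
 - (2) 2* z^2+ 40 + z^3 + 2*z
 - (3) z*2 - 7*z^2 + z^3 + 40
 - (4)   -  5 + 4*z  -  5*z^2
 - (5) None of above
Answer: 3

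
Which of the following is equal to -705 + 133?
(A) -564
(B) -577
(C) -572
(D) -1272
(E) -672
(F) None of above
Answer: C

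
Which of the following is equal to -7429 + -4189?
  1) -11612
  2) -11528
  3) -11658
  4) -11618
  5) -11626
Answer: 4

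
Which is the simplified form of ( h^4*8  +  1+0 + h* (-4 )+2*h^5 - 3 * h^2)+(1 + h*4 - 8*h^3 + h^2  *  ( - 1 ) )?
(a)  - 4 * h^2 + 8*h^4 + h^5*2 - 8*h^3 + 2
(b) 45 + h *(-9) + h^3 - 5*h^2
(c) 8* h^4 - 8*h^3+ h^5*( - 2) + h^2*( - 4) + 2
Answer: a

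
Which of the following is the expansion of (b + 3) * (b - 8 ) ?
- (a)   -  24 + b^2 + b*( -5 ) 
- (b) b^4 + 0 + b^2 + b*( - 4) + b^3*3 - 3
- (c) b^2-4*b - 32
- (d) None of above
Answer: a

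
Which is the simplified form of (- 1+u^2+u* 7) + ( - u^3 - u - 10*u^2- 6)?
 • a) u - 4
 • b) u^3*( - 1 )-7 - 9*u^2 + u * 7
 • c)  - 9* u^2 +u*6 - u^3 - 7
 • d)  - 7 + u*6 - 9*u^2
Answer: c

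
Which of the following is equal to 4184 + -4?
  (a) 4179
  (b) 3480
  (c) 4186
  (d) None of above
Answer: d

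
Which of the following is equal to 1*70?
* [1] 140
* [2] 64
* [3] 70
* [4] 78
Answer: 3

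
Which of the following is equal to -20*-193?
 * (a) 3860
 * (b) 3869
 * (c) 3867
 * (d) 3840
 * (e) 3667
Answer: a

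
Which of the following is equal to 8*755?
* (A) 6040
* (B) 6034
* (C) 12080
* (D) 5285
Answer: A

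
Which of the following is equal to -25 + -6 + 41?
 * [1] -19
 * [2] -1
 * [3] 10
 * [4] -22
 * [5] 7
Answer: 3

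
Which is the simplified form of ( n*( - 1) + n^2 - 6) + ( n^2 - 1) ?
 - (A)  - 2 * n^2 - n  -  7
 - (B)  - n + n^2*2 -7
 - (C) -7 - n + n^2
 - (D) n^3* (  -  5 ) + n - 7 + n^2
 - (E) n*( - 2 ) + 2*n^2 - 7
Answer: B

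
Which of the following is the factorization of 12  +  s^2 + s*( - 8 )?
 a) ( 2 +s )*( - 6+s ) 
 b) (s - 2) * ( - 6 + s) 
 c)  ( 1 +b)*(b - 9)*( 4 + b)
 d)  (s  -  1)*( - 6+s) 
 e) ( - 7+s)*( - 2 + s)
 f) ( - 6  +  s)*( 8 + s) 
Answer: b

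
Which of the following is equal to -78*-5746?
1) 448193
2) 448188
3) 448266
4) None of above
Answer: 2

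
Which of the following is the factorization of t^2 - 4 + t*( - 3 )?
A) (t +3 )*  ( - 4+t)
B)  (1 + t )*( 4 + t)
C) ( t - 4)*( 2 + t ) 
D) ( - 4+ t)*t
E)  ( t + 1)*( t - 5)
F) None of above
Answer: F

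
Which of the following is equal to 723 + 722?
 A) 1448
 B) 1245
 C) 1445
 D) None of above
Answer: C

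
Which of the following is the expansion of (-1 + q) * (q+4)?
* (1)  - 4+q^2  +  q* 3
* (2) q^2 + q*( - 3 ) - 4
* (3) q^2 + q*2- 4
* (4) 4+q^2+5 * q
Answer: 1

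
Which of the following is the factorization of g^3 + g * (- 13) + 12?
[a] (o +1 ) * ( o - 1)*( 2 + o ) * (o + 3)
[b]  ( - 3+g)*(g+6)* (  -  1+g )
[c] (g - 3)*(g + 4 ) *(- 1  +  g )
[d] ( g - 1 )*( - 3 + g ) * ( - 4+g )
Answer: c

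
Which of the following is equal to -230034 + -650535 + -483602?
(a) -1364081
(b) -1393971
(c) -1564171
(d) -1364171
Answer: d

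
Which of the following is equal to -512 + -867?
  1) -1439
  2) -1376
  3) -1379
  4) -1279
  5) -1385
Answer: 3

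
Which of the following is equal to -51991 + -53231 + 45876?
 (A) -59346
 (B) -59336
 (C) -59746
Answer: A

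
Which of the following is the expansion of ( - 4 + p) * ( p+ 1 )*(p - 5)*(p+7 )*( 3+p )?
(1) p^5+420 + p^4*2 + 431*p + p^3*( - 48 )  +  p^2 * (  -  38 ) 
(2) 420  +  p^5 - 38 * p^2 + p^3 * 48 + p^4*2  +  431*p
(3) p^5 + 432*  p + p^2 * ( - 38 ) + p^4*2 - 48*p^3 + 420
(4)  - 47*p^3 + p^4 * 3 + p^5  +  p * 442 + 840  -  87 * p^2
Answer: 1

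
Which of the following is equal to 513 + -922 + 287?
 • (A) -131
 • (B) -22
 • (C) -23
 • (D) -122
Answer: D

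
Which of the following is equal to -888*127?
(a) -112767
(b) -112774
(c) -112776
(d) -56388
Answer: c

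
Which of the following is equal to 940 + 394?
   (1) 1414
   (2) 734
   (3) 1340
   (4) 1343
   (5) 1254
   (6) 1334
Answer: 6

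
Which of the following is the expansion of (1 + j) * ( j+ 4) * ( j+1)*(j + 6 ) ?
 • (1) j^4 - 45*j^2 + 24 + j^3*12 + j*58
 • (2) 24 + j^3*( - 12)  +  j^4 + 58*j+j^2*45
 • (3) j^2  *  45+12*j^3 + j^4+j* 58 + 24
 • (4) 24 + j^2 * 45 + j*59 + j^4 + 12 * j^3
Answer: 3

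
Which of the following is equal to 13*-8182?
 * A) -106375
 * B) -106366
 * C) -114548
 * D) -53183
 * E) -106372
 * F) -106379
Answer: B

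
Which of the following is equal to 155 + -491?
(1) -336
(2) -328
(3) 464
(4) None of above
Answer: 1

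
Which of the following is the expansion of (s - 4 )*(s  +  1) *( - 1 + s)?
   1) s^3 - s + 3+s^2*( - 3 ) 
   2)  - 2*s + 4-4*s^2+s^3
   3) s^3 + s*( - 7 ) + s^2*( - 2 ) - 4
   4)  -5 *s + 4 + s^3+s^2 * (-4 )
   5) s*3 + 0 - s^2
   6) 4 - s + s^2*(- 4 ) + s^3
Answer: 6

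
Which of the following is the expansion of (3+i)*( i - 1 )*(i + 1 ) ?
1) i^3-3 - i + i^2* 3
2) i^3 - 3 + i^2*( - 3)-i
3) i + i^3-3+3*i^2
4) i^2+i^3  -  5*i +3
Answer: 1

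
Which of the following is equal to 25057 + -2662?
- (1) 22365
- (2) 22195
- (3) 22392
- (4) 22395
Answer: 4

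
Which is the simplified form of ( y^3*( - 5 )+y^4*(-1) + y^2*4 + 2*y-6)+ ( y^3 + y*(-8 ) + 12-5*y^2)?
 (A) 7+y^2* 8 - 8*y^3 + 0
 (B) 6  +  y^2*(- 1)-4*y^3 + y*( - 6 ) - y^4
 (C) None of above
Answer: B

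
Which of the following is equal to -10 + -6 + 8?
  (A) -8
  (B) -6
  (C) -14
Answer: A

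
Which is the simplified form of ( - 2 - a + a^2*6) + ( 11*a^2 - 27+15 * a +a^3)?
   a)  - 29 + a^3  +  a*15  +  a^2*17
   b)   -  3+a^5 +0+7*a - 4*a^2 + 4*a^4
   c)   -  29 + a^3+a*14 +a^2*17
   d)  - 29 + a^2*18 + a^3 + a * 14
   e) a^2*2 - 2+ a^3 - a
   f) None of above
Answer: c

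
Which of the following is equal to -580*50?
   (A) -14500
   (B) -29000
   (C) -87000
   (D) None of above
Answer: B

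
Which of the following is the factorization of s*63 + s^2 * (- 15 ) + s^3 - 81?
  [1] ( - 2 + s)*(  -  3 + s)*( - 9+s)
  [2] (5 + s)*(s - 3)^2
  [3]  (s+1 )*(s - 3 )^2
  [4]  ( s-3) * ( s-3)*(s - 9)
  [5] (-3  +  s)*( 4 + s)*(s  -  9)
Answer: 4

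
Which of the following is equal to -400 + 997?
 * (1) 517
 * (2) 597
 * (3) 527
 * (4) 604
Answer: 2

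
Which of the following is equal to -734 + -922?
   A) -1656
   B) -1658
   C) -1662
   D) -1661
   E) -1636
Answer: A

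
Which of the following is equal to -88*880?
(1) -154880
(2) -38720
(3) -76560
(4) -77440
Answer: 4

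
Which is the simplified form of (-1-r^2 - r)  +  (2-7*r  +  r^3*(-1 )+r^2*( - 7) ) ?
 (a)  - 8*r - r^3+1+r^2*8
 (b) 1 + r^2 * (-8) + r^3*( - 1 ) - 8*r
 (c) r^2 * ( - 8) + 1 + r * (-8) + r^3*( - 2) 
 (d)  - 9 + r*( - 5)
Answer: b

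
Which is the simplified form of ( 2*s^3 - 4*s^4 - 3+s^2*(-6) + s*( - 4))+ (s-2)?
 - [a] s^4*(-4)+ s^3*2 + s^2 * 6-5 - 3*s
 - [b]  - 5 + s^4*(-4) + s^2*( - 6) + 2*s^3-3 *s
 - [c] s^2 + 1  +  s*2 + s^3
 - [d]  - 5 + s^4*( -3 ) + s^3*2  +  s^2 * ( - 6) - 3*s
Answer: b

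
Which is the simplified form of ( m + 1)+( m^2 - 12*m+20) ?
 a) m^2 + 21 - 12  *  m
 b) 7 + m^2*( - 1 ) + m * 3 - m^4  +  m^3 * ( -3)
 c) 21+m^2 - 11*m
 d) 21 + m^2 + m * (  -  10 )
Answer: c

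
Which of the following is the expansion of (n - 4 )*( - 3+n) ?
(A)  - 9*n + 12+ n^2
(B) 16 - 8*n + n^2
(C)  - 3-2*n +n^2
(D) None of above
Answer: D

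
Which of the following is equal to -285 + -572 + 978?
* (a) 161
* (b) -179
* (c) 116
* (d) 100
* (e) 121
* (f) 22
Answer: e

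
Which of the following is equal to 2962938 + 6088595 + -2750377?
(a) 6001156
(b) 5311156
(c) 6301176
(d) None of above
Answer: d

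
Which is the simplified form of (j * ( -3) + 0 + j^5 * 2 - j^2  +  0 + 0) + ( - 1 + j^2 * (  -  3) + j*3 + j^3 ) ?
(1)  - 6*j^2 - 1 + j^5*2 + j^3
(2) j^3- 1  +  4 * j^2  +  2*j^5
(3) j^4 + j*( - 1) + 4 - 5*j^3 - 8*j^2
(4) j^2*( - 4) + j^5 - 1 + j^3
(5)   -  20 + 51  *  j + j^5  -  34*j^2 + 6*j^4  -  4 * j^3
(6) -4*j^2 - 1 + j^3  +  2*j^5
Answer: 6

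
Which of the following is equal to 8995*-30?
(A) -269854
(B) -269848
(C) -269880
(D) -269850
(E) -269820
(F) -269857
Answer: D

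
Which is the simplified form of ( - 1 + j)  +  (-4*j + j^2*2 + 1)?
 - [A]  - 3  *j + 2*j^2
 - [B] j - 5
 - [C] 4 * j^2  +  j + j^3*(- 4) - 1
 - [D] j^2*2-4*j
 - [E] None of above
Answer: A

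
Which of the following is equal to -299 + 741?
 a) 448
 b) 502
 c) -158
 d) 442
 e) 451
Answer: d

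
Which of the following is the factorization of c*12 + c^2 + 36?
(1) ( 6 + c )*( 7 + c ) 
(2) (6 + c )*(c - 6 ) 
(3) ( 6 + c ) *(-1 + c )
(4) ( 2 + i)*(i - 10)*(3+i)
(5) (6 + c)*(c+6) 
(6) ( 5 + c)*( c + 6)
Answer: 5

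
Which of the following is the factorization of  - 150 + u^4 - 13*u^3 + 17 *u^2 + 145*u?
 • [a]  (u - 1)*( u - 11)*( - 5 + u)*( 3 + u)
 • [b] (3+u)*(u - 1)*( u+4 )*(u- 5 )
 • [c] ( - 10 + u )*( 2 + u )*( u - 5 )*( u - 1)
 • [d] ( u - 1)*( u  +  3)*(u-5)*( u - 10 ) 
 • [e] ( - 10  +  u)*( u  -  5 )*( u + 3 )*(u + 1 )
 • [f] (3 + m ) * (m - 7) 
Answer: d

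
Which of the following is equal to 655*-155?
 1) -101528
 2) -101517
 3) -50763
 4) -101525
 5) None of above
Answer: 4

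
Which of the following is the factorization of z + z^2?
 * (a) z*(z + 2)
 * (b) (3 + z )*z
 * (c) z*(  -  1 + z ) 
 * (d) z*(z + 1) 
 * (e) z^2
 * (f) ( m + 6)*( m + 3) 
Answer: d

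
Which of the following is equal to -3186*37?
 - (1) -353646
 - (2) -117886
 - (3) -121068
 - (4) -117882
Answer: 4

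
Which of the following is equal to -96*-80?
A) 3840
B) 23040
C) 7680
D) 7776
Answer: C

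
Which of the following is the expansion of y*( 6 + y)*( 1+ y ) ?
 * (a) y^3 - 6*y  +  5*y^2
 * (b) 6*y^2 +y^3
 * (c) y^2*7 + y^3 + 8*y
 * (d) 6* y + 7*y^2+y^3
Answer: d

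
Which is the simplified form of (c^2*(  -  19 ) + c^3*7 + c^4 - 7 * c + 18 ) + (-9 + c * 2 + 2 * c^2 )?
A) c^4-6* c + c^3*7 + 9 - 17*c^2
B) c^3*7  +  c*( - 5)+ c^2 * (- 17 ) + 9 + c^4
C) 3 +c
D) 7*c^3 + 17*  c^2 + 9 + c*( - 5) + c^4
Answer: B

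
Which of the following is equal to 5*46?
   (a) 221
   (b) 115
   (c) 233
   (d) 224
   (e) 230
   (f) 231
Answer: e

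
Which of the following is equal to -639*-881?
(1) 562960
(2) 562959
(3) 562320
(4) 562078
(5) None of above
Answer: 2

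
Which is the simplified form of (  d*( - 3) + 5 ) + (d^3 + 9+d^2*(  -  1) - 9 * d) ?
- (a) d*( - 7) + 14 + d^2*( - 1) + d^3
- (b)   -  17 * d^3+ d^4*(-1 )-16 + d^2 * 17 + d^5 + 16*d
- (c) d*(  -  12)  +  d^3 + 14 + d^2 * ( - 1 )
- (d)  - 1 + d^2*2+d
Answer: c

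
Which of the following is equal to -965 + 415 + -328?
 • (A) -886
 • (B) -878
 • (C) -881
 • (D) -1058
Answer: B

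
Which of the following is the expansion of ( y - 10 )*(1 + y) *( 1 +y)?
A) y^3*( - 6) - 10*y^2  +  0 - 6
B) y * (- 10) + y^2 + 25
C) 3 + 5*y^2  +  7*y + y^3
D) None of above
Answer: D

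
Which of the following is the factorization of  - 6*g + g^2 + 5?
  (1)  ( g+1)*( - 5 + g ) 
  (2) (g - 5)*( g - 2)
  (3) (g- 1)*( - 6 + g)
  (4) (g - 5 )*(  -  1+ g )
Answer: 4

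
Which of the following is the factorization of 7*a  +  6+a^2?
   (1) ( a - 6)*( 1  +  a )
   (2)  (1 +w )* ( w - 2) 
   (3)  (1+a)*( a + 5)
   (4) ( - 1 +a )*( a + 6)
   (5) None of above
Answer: 5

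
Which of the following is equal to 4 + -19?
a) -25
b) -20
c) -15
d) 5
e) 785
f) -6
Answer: c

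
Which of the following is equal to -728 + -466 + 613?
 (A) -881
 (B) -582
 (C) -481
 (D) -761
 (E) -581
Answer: E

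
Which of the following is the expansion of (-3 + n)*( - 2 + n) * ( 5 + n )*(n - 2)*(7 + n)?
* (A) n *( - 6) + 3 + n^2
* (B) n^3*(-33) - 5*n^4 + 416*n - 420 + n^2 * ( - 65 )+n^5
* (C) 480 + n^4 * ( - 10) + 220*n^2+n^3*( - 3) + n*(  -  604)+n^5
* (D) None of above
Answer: D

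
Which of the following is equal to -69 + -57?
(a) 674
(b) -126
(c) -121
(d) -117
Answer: b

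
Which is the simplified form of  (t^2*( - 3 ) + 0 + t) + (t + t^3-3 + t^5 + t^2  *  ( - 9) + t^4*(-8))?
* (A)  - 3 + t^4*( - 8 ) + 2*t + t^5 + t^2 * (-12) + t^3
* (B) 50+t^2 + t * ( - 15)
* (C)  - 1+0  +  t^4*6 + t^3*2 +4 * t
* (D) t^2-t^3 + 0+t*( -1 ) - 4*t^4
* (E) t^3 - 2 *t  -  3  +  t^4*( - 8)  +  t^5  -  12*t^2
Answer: A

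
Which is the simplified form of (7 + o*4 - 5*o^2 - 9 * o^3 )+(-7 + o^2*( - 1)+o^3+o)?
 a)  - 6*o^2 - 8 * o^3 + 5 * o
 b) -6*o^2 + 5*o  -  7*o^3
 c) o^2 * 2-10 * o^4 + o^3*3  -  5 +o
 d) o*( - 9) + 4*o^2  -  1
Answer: a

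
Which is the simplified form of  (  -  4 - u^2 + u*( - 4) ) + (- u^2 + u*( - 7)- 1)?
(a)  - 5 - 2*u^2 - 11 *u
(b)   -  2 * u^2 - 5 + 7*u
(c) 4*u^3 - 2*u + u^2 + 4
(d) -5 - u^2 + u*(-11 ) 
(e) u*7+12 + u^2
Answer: a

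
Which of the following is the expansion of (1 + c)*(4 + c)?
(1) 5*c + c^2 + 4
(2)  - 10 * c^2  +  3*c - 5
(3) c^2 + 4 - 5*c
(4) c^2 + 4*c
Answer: 1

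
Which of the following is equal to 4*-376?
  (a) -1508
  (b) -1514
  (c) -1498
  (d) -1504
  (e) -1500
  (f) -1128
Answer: d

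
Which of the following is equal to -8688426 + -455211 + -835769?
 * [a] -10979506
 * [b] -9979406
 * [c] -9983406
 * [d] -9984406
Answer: b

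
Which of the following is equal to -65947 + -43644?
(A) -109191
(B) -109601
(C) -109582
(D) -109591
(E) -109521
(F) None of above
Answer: D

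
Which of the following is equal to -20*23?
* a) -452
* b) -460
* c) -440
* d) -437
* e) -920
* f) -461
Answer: b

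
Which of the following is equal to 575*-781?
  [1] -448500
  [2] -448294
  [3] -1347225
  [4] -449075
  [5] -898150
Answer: 4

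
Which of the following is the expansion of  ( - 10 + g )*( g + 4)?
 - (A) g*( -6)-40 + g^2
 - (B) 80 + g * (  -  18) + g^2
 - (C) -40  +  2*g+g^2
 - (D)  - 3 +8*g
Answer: A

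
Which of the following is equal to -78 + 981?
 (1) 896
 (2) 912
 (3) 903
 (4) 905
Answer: 3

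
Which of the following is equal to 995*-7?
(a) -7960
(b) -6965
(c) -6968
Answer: b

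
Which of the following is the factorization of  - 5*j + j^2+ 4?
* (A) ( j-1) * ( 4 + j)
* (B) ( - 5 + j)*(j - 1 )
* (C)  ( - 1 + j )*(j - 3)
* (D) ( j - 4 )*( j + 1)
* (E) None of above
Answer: E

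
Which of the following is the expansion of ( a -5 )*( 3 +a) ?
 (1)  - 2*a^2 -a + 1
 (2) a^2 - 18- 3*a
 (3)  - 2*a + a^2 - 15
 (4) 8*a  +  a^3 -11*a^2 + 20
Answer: 3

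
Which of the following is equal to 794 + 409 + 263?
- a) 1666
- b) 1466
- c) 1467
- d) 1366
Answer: b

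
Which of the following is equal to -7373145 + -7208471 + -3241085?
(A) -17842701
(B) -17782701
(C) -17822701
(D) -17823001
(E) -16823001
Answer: C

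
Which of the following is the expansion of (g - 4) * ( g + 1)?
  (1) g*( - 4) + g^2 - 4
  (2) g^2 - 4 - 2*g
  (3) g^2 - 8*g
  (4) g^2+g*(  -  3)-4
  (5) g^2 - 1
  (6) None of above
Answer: 4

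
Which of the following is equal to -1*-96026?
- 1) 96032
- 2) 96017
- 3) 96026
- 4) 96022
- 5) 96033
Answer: 3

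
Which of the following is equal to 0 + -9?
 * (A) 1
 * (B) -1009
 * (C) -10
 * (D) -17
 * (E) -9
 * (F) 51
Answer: E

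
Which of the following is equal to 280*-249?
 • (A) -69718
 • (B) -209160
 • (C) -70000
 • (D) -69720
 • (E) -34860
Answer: D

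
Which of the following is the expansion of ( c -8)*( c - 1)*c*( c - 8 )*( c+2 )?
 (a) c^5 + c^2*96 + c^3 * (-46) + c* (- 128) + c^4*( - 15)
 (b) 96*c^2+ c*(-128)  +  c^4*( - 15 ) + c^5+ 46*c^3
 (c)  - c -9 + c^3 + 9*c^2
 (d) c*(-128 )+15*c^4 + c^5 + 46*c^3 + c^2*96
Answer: b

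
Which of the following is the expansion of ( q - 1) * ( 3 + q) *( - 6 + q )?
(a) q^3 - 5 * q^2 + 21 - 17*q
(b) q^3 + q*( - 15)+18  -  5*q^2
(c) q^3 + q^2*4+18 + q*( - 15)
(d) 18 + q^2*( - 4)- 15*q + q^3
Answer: d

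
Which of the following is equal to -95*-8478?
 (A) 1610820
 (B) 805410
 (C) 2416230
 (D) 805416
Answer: B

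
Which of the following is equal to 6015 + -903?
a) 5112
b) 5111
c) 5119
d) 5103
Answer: a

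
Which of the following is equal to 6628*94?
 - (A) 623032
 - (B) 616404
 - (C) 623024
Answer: A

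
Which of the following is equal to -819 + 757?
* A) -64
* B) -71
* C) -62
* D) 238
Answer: C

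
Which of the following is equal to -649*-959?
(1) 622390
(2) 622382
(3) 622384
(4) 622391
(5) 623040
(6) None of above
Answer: 4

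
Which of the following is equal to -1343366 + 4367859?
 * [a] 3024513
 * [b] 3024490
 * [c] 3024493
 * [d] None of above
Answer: c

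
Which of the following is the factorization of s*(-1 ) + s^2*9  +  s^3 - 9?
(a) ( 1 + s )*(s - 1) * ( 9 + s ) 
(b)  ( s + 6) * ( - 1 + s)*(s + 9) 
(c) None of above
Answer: a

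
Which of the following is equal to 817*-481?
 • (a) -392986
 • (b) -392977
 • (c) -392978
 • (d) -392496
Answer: b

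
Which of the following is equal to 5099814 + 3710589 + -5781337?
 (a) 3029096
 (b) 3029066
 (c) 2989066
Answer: b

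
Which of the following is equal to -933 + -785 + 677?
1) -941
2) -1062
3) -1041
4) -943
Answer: 3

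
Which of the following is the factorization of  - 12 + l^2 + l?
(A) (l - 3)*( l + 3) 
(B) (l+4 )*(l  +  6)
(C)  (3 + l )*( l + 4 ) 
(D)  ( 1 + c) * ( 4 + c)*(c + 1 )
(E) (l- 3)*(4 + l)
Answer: E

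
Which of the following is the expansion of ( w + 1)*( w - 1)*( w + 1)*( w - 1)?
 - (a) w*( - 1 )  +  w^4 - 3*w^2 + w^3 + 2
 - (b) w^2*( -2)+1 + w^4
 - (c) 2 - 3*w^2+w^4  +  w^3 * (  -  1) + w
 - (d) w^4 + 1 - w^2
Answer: b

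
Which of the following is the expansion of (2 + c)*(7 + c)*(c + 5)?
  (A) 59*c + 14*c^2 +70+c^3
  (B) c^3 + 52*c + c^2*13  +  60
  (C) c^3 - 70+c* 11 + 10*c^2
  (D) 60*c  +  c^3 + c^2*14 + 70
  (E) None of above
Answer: A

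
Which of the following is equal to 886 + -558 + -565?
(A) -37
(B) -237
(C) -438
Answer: B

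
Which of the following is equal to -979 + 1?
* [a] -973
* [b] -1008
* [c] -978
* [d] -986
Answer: c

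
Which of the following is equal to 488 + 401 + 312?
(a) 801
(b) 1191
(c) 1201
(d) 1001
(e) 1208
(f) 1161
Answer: c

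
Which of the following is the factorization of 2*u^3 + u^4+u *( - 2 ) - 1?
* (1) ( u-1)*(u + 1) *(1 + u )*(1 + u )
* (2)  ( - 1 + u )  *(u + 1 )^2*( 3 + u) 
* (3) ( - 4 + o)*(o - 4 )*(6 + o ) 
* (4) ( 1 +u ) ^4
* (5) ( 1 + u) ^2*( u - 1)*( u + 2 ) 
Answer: 1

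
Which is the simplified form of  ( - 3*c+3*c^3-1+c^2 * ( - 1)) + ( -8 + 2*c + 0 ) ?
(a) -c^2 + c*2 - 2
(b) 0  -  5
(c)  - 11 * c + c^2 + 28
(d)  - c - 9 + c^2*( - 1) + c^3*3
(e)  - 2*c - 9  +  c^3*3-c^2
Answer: d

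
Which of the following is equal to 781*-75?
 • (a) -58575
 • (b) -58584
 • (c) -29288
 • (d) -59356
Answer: a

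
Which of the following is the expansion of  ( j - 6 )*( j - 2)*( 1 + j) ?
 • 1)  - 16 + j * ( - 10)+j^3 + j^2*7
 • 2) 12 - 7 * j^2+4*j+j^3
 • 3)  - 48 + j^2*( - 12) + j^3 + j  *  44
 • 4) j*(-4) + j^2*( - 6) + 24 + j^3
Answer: 2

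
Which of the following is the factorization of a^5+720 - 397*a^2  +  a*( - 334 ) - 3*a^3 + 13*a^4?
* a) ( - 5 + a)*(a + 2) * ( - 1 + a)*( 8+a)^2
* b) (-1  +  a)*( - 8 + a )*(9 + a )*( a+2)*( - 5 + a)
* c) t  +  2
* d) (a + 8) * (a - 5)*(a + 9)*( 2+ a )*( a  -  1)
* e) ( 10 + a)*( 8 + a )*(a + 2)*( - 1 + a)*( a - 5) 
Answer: d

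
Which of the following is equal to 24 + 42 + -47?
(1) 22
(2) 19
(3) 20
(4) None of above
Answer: 2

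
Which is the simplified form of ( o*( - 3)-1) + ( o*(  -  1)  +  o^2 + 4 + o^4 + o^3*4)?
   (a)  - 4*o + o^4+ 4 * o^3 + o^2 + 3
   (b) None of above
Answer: a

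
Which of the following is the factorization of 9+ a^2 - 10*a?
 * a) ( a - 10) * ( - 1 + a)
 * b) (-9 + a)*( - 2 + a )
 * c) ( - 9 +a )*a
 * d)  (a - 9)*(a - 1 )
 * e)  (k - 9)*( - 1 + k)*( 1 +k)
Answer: d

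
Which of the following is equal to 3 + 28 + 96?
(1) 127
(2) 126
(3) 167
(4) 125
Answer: 1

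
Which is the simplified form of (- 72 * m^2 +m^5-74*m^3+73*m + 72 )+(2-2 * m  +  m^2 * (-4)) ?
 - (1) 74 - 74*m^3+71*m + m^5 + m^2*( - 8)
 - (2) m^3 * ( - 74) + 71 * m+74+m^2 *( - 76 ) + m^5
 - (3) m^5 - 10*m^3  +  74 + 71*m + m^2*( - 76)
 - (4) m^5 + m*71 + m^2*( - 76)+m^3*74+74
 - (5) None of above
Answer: 2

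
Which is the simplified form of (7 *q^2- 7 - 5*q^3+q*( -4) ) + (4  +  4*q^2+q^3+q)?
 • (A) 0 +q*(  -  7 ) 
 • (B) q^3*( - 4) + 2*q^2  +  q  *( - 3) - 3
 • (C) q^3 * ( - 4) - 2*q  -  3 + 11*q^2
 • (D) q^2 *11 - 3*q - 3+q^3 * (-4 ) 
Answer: D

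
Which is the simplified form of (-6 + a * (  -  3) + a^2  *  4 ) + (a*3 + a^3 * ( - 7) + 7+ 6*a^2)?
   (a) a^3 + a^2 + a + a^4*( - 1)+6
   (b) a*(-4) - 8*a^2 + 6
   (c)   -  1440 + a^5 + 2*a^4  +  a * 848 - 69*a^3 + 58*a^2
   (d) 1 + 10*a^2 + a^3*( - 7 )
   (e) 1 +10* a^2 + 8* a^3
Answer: d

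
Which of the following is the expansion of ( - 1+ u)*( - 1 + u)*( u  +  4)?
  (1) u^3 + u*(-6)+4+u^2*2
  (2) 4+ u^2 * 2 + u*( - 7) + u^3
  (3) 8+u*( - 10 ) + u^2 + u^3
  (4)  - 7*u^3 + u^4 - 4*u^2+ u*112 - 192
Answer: 2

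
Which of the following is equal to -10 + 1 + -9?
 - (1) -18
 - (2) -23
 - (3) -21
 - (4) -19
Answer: 1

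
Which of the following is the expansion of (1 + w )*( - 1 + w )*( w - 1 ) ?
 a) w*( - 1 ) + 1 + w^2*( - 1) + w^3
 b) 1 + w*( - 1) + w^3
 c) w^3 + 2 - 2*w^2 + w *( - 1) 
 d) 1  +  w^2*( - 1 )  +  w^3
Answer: a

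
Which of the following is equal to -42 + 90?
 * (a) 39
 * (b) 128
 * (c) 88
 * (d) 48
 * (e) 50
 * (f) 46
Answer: d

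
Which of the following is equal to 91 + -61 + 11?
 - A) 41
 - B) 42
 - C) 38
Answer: A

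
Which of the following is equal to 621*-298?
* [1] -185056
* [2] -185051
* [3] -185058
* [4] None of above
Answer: 3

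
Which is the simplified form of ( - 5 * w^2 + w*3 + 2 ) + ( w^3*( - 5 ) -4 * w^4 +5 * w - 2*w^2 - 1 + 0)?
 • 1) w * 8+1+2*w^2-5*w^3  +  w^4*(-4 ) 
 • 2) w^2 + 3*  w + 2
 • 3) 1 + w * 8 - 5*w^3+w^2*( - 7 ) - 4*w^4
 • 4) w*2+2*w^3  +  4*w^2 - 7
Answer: 3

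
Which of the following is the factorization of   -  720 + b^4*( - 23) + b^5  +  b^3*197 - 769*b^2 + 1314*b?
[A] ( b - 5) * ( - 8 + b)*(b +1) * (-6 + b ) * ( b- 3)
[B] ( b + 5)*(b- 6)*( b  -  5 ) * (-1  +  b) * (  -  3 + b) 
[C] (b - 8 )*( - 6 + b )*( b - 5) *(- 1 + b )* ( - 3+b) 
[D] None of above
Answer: C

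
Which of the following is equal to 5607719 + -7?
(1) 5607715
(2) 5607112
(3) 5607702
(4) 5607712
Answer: 4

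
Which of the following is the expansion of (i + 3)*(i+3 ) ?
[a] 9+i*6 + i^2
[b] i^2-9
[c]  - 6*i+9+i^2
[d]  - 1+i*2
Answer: a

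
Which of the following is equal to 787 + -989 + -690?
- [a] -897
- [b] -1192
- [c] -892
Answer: c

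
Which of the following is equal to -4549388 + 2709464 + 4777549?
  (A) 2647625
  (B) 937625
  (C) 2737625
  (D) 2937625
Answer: D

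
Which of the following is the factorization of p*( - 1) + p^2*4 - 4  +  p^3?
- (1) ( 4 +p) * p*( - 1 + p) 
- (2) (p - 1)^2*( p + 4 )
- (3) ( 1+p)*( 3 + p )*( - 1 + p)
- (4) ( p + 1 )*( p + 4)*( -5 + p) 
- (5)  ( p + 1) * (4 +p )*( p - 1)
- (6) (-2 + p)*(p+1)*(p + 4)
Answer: 5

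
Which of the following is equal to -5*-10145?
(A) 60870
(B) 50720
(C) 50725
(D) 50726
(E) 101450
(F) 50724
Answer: C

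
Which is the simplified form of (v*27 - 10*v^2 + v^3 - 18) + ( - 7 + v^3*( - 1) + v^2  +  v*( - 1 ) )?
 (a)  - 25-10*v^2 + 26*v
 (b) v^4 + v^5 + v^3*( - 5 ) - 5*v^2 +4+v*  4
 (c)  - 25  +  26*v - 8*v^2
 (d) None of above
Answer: d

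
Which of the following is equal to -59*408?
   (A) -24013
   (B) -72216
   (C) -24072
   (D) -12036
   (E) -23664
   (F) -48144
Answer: C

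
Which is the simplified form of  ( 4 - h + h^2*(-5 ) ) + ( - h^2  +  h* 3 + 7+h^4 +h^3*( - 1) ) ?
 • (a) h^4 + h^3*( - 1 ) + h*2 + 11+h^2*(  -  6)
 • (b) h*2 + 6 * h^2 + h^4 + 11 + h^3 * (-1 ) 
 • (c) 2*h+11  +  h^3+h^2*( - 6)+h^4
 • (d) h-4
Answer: a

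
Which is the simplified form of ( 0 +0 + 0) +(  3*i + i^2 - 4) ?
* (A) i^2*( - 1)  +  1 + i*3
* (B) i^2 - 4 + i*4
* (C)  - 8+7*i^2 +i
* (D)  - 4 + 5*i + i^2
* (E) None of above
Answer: E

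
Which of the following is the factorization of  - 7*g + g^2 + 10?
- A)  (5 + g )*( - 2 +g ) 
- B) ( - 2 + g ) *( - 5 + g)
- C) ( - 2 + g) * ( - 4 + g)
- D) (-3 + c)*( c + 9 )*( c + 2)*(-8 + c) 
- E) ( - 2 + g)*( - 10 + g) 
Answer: B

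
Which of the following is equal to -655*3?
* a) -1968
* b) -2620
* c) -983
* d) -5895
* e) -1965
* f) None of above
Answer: e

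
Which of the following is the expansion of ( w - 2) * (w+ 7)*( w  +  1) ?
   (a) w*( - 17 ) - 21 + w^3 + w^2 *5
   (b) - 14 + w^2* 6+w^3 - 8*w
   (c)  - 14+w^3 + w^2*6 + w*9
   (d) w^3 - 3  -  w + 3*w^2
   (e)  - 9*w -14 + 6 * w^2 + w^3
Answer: e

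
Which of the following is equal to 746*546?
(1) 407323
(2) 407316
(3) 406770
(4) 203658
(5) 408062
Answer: 2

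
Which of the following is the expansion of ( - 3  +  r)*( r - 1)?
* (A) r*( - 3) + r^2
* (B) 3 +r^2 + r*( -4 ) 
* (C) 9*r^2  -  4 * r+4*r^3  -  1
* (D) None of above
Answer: B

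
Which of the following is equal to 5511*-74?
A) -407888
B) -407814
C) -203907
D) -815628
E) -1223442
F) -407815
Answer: B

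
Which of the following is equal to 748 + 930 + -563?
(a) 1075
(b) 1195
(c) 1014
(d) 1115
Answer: d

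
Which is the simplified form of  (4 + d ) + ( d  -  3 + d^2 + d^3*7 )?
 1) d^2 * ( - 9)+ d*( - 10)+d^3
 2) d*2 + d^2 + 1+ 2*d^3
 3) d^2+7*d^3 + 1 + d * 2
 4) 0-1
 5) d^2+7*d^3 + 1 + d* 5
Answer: 3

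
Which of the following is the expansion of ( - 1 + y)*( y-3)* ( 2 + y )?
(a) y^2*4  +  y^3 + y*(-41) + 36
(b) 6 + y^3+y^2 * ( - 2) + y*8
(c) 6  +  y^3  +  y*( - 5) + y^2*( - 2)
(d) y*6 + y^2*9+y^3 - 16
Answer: c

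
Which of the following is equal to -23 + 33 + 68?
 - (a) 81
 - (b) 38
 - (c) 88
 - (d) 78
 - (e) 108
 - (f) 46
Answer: d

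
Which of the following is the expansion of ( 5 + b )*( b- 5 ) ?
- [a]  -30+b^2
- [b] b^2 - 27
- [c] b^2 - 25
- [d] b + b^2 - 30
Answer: c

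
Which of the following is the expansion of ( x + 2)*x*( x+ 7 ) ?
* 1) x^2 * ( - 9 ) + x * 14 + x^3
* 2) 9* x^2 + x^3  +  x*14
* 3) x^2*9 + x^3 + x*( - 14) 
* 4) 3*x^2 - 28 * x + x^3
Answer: 2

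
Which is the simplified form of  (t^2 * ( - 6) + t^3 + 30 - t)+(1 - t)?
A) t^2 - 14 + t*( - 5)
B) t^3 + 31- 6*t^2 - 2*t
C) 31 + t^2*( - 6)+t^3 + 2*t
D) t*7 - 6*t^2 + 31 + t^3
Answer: B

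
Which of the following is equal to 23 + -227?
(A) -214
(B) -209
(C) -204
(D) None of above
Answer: C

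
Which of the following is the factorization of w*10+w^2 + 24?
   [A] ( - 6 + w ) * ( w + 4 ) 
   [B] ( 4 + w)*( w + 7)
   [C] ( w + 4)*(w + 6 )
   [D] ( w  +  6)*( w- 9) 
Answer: C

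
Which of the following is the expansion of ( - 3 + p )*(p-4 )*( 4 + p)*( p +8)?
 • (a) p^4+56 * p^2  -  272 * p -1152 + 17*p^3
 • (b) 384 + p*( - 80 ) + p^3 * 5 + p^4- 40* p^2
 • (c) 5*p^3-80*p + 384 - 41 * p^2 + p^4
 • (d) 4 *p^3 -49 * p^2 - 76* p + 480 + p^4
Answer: b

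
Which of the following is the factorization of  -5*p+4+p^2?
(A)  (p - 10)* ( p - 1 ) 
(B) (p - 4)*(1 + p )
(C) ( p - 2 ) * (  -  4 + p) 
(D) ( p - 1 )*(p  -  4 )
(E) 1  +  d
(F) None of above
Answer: D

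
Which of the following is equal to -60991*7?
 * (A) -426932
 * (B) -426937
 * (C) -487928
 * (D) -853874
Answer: B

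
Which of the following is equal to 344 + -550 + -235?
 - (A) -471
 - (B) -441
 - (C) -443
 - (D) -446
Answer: B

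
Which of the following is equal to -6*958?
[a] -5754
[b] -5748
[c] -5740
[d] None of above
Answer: b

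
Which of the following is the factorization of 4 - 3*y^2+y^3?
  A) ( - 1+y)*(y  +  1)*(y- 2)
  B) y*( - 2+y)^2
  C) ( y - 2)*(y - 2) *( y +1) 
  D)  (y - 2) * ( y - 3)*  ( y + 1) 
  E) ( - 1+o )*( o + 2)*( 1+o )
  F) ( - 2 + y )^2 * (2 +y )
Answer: C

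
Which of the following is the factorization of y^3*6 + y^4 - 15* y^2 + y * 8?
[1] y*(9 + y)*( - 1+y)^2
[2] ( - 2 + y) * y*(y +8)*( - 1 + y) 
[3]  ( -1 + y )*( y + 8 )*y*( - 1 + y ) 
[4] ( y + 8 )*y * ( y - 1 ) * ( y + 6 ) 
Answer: 3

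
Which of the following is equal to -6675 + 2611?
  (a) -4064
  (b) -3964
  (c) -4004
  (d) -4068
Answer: a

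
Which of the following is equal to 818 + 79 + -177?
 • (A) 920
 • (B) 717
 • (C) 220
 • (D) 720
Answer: D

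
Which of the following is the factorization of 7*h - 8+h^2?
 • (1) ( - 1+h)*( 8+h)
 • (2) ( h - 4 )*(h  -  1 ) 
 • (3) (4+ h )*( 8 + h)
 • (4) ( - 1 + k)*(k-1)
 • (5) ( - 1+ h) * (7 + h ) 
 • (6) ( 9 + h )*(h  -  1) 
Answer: 1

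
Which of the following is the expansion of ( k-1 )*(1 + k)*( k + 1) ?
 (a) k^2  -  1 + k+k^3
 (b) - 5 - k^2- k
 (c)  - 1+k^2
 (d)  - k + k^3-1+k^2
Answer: d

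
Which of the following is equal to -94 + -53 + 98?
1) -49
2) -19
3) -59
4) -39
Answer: 1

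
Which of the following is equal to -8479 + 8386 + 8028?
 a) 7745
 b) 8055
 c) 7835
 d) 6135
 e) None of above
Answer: e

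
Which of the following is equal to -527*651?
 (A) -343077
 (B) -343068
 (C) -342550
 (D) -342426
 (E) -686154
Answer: A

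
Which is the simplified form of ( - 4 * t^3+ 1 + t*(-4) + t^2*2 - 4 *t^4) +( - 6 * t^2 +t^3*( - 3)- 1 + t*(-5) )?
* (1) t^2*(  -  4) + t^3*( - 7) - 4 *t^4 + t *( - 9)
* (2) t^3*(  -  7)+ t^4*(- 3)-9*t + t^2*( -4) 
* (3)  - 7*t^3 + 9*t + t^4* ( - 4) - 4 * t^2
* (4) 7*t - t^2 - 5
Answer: 1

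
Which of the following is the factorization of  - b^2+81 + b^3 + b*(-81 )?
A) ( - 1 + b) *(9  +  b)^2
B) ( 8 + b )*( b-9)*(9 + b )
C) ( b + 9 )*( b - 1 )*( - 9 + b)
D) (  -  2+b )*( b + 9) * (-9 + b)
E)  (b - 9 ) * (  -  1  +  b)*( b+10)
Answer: C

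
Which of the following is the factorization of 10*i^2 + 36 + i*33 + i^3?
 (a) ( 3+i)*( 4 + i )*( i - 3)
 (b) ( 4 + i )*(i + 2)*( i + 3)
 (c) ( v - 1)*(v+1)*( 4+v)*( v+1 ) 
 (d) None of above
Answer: d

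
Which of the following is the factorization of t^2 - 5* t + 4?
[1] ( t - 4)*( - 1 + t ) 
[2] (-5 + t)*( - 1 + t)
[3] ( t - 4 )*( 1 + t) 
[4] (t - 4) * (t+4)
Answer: 1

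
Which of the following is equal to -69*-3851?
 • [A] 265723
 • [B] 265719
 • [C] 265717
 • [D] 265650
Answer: B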